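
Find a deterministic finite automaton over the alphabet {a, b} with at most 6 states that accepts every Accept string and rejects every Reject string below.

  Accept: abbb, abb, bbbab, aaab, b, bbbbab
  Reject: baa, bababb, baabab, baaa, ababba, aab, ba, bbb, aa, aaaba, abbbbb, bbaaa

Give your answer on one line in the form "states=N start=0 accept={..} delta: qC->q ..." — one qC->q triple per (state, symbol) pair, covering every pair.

states=6 start=0 accept={2,4} delta: 0a->1 0b->2 1a->3 1b->0 2a->3 2b->4 3a->0 3b->1 4a->0 4b->5 5a->0 5b->3

State merging on the prefix tree: take the shortest (then alphabetical) example prefix whose next move is undefined and point that move at state 0, else 1, else 2, ...; a target is out if some Accept/Reject pair would then sit in one state with the same input left (inseparable). If every existing state is out, open a new one.
a: 0a undefined. 0a->0: no, abbb/bbb meet in 0 with "bbb" left. Open state 1: 0a->1.
b: 0b undefined. 0b->0: no, b/bbb meet in 0. 0b->1: no, abb/bbb meet in 1 with "bb" left. Open state 2: 0b->2.
aa: 1a undefined. 1a->0: no, b/aab meet in 2. 1a->1: no, aaab/aab meet in 1 with "b" left. 1a->2: no, b/aa meet in 2. Open state 3: 1a->3.
ab: 1b undefined. 1b->0: ok.
ba: 2a undefined. 2a->0: no, abbb/bababb meet in 2 with "b" left. 2a->1: no, abb/bababb meet in 2. 2a->2: no, abb/baa meet in 2. 2a->3: ok.
bb: 2b undefined. 2b->0: no, abbb/abbbbb meet in 0. 2b->1: no, abb/abbbbb meet in 2. 2b->2: no, abbb/bbb meet in 2. 2b->3: no, abbb/ababba meet in 3. Open state 4: 2b->4.
aaa: 3a undefined. 3a->0: ok.
aab: 3b undefined. 3b->0: no, abb/bababb meet in 2. 3b->1: ok.
bba: 4a undefined. 4a->0: ok.
bbb: 4b undefined. 4b->0: no, abb/abbbbb meet in 2. 4b->1: no, bbbab/baabab meet in 1. 4b->2: no, abbb/abbbbb meet in 4. 4b->3: no, bbbbab/baabab meet in 1. 4b->4: no, abbb/bbb meet in 4. Open state 5: 4b->5.
bbba: 5a undefined. 5a->0: ok.
bbbb: 5b undefined. 5b->0: no, bbbbab/baa meet in 0. 5b->1: no, bbbbab/baabab meet in 1. 5b->2: no, abb/abbbbb meet in 2. 5b->3: ok.
All examples now run through 6 states with every (state, symbol) defined. Accept strings end in {2,4}, Reject strings end in {0,1,3,5}; accept={2,4}.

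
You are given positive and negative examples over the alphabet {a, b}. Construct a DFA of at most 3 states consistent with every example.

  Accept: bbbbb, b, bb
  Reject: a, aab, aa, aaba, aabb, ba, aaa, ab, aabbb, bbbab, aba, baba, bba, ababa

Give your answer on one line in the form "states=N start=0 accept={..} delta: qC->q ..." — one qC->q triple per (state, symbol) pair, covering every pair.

State merging on the prefix tree: take the shortest (then alphabetical) example prefix whose next move is undefined and point that move at state 0, else 1, else 2, ...; a target is out if some Accept/Reject pair would then sit in one state with the same input left (inseparable). If every existing state is out, open a new one.
a: 0a undefined. 0a->0: no, b/aab meet in 0 with "b" left. Open state 1: 0a->1.
b: 0b undefined. 0b->0: ok.
aa: 1a undefined. 1a->0: no, bbbbb/aab meet in 0. 1a->1: ok.
ab: 1b undefined. 1b->0: no, bbbbb/aab meet in 0. 1b->1: ok.
All examples now run through 2 states with every (state, symbol) defined. Accept strings end in {0}, Reject strings end in {1}; accept={0}.

states=2 start=0 accept={0} delta: 0a->1 0b->0 1a->1 1b->1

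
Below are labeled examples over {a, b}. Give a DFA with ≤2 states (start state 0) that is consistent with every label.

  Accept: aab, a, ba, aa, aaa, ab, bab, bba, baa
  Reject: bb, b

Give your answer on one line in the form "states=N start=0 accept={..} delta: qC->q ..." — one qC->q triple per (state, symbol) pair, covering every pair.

states=2 start=0 accept={1} delta: 0a->1 0b->0 1a->1 1b->1

State merging on the prefix tree: take the shortest (then alphabetical) example prefix whose next move is undefined and point that move at state 0, else 1, else 2, ...; a target is out if some Accept/Reject pair would then sit in one state with the same input left (inseparable). If every existing state is out, open a new one.
a: 0a undefined. 0a->0: no, aab/b meet in 0 with "b" left. Open state 1: 0a->1.
b: 0b undefined. 0b->0: ok.
aa: 1a undefined. 1a->0: no, aab/bb meet in 0. 1a->1: ok.
ab: 1b undefined. 1b->0: no, aab/bb meet in 0. 1b->1: ok.
All examples now run through 2 states with every (state, symbol) defined. Accept strings end in {1}, Reject strings end in {0}; accept={1}.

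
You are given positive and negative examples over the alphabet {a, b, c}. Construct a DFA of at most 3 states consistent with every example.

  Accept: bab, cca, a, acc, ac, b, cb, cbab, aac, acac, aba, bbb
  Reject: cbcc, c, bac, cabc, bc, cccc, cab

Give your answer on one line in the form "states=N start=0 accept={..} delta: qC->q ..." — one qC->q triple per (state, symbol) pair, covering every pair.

Fold the examples into a partial DFA from state 0: repeatedly fix the first undefined (state, symbol) met by the shortest-then-alphabetical prefix, trying targets in increasing order and rejecting any under which an Accept and a Reject string meet in one state with the same remainder; add a state when all current targets are rejected. Accepting states are where Accept strings end.
a: 0a undefined. 0a->0: no, ac/c meet in 0 with "c" left. Open state 1: 0a->1.
b: 0b undefined. 0b->0: no, ac/bac meet in 1 with "c" left. 0b->1: no, ac/bc meet in 1 with "c" left. Open state 2: 0b->2.
c: 0c undefined. 0c->0: ok.
aa: 1a undefined. 1a->0: no, aac/c meet in 0. 1a->1: ok.
ab: 1b undefined. 1b->0: ok.
ac: 1c undefined. 1c->0: no, acc/c meet in 0. 1c->1: ok.
ba: 2a undefined. 2a->0: ok.
bb: 2b undefined. 2b->0: ok.
bc: 2c undefined. 2c->0: ok.
All examples now run through 3 states with every (state, symbol) defined. Accept strings end in {1,2}, Reject strings end in {0}; accept={1,2}.

states=3 start=0 accept={1,2} delta: 0a->1 0b->2 0c->0 1a->1 1b->0 1c->1 2a->0 2b->0 2c->0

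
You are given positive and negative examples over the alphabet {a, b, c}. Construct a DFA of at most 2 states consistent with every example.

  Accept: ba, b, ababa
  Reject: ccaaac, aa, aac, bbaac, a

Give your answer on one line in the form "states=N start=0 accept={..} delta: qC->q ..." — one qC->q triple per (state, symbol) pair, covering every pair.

states=2 start=0 accept={1} delta: 0a->0 0b->1 0c->0 1a->1 1b->1 1c->0

Fold the examples into a partial DFA from state 0: repeatedly fix the first undefined (state, symbol) met by the shortest-then-alphabetical prefix, trying targets in increasing order and rejecting any under which an Accept and a Reject string meet in one state with the same remainder; add a state when all current targets are rejected. Accepting states are where Accept strings end.
a: 0a undefined. 0a->0: ok.
b: 0b undefined. 0b->0: no, ba/aa meet in 0. Open state 1: 0b->1.
c: 0c undefined. 0c->0: ok.
ba: 1a undefined. 1a->0: no, ba/ccaaac meet in 0. 1a->1: ok.
bb: 1b undefined. 1b->0: no, ababa/ccaaac meet in 0. 1b->1: ok.
bbaac: 1c undefined. 1c->0: ok.
All examples now run through 2 states with every (state, symbol) defined. Accept strings end in {1}, Reject strings end in {0}; accept={1}.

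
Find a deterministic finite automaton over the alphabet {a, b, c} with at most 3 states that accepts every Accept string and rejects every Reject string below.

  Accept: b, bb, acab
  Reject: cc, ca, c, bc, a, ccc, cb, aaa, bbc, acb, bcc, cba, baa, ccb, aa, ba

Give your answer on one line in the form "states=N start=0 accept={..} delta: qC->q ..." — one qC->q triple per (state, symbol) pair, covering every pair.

states=3 start=0 accept={1} delta: 0a->0 0b->1 0c->2 1a->0 1b->1 1c->0 2a->0 2b->0 2c->2

Fold the examples into a partial DFA from state 0: repeatedly fix the first undefined (state, symbol) met by the shortest-then-alphabetical prefix, trying targets in increasing order and rejecting any under which an Accept and a Reject string meet in one state with the same remainder; add a state when all current targets are rejected. Accepting states are where Accept strings end.
a: 0a undefined. 0a->0: ok.
b: 0b undefined. 0b->0: no, b/a meet in 0. Open state 1: 0b->1.
c: 0c undefined. 0c->0: no, b/cb meet in 1. 0c->1: no, b/c meet in 1. Open state 2: 0c->2.
ba: 1a undefined. 1a->0: ok.
bb: 1b undefined. 1b->0: no, bb/a meet in 0. 1b->1: ok.
bc: 1c undefined. 1c->0: ok.
ca: 2a undefined. 2a->0: ok.
cb: 2b undefined. 2b->0: ok.
cc: 2c undefined. 2c->0: no, b/ccb meet in 1. 2c->1: no, b/cc meet in 1. 2c->2: ok.
All examples now run through 3 states with every (state, symbol) defined. Accept strings end in {1}, Reject strings end in {0,2}; accept={1}.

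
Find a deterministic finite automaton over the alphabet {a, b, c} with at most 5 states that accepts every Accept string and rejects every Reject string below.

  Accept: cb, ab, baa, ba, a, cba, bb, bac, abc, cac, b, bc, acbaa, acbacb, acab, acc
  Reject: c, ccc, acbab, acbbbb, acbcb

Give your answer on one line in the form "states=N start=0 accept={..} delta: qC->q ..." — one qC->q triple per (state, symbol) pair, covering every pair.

State merging on the prefix tree: take the shortest (then alphabetical) example prefix whose next move is undefined and point that move at state 0, else 1, else 2, ...; a target is out if some Accept/Reject pair would then sit in one state with the same input left (inseparable). If every existing state is out, open a new one.
a: 0a undefined. 0a->0: ok.
b: 0b undefined. 0b->0: no, bac/c meet in 0 with "c" left. Open state 1: 0b->1.
c: 0c undefined. 0c->0: no, a/c meet in 0. 0c->1: no, ab/c meet in 1. Open state 2: 0c->2.
ba: 1a undefined. 1a->0: no, bac/c meet in 2. 1a->1: ok.
bb: 1b undefined. 1b->0: ok.
bc: 1c undefined. 1c->0: ok.
ca: 2a undefined. 2a->0: no, cac/c meet in 2. 2a->1: ok.
cb: 2b undefined. 2b->0: no, cb/acbcb meet in 0. 2b->1: no, cb/acbcb meet in 1. 2b->2: no, cb/c meet in 2. Open state 3: 2b->3.
cc: 2c undefined. 2c->0: ok.
cba: 3a undefined. 3a->0: no, ab/acbab meet in 1. 3a->1: no, a/acbab meet in 0. 3a->2: no, cb/acbab meet in 3. 3a->3: no, acbacb/acbcb meet in 3 with "cb" left. Open state 4: 3a->4.
acbb: 3b undefined. 3b->0: no, a/acbbbb meet in 0. 3b->1: no, ab/acbbbb meet in 1. 3b->2: ok.
acbc: 3c undefined. 3c->0: no, ab/acbcb meet in 1. 3c->1: no, a/acbcb meet in 0. 3c->2: no, cb/acbcb meet in 3. 3c->3: ok.
acbaa: 4a undefined. 4a->0: ok.
acbab: 4b undefined. 4b->0: no, a/acbab meet in 0. 4b->1: no, ab/acbab meet in 1. 4b->2: ok.
acbac: 4c undefined. 4c->0: ok.
All examples now run through 5 states with every (state, symbol) defined. Accept strings end in {0,1,3,4}, Reject strings end in {2}; accept={0,1,3,4}.

states=5 start=0 accept={0,1,3,4} delta: 0a->0 0b->1 0c->2 1a->1 1b->0 1c->0 2a->1 2b->3 2c->0 3a->4 3b->2 3c->3 4a->0 4b->2 4c->0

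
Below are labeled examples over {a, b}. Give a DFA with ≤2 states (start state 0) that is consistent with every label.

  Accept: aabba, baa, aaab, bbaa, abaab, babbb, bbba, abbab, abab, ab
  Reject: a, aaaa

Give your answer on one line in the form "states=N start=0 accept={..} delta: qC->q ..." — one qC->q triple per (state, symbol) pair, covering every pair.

states=2 start=0 accept={1} delta: 0a->0 0b->1 1a->1 1b->1

Grow the machine one transition at a time. Run the examples from 0; the earliest place one falls off (shortest prefix, ties alphabetical) gets sent to the lowest-numbered state that keeps every Accept/Reject pair distinguishable — a pair clashes when both reach the same state with identical unread suffix — and to a fresh state only if none does.
a: 0a undefined. 0a->0: ok.
b: 0b undefined. 0b->0: no, aabba/a meet in 0. Open state 1: 0b->1.
ba: 1a undefined. 1a->0: no, baa/a meet in 0. 1a->1: ok.
bb: 1b undefined. 1b->0: no, aabba/a meet in 0. 1b->1: ok.
All examples now run through 2 states with every (state, symbol) defined. Accept strings end in {1}, Reject strings end in {0}; accept={1}.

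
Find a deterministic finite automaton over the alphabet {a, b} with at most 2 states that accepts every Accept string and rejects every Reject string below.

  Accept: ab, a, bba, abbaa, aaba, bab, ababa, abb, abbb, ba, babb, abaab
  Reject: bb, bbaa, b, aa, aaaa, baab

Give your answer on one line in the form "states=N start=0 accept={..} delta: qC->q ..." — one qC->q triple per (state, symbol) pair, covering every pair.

states=2 start=0 accept={1} delta: 0a->1 0b->0 1a->0 1b->1

Fold the examples into a partial DFA from state 0: repeatedly fix the first undefined (state, symbol) met by the shortest-then-alphabetical prefix, trying targets in increasing order and rejecting any under which an Accept and a Reject string meet in one state with the same remainder; add a state when all current targets are rejected. Accepting states are where Accept strings end.
a: 0a undefined. 0a->0: no, ab/b meet in 0 with "b" left. Open state 1: 0a->1.
b: 0b undefined. 0b->0: ok.
aa: 1a undefined. 1a->0: ok.
ab: 1b undefined. 1b->0: no, ab/bb meet in 0. 1b->1: ok.
All examples now run through 2 states with every (state, symbol) defined. Accept strings end in {1}, Reject strings end in {0}; accept={1}.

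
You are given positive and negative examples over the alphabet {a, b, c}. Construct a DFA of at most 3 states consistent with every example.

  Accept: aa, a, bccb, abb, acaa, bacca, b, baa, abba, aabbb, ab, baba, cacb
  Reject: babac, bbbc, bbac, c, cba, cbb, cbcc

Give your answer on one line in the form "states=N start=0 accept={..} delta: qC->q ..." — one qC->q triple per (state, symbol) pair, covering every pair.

states=3 start=0 accept={0,2} delta: 0a->0 0b->0 0c->1 1a->0 1b->2 1c->0 2a->1 2b->1 2c->0

State merging on the prefix tree: take the shortest (then alphabetical) example prefix whose next move is undefined and point that move at state 0, else 1, else 2, ...; a target is out if some Accept/Reject pair would then sit in one state with the same input left (inseparable). If every existing state is out, open a new one.
a: 0a undefined. 0a->0: ok.
b: 0b undefined. 0b->0: ok.
c: 0c undefined. 0c->0: no, aa/babac meet in 0. Open state 1: 0c->1.
ca: 1a undefined. 1a->0: ok.
cb: 1b undefined. 1b->0: no, aa/cba meet in 0. 1b->1: no, aa/cba meet in 0. Open state 2: 1b->2.
bcc: 1c undefined. 1c->0: ok.
cba: 2a undefined. 2a->0: no, aa/cba meet in 0. 2a->1: ok.
cbb: 2b undefined. 2b->0: no, aa/cbb meet in 0. 2b->1: ok.
cbc: 2c undefined. 2c->0: ok.
All examples now run through 3 states with every (state, symbol) defined. Accept strings end in {0,2}, Reject strings end in {1}; accept={0,2}.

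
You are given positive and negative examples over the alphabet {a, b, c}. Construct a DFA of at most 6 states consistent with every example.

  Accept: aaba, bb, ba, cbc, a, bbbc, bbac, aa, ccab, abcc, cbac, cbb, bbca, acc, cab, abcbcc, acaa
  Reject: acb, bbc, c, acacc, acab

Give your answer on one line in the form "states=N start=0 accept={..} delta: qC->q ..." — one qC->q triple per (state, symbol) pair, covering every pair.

Grow the machine one transition at a time. Run the examples from 0; the earliest place one falls off (shortest prefix, ties alphabetical) gets sent to the lowest-numbered state that keeps every Accept/Reject pair distinguishable — a pair clashes when both reach the same state with identical unread suffix — and to a fresh state only if none does.
a: 0a undefined. 0a->0: no, cab/acab meet in 0 with "cab" left. Open state 1: 0a->1.
b: 0b undefined. 0b->0: no, bbbc/bbc meet in 0 with "c" left. 0b->1: ok.
c: 0c undefined. 0c->0: ok.
aa: 1a undefined. 1a->0: no, aaba/c meet in 0. 1a->1: ok.
ab: 1b undefined. 1b->0: no, bb/bbc meet in 0. 1b->1: no, cbc/bbc meet in 1 with "c" left. Open state 2: 1b->2.
ac: 1c undefined. 1c->0: no, bb/acab meet in 2. 1c->1: no, bb/acb meet in 2. 1c->2: no, acc/bbc meet in 2 with "c" left. Open state 3: 1c->3.
abc: 2c undefined. 2c->0: no, abcc/bbc meet in 0. 2c->1: no, ba/bbc meet in 1. 2c->2: no, bb/bbc meet in 2. 2c->3: no, cbc/bbc meet in 3. Open state 4: 2c->4.
aca: 3a undefined. 3a->0: no, ba/acab meet in 1. 3a->1: no, bb/acab meet in 2. 3a->2: no, abcc/acacc meet in 4 with "c" left. 3a->3: ok.
acb: 3b undefined. 3b->0: ok.
acc: 3c undefined. 3c->0: no, acc/acb meet in 0. 3c->1: no, cbc/acacc meet in 3. 3c->2: ok.
bba: 2a undefined. 2a->0: no, aaba/acb meet in 0. 2a->1: ok.
bbb: 2b undefined. 2b->0: no, bbbc/acb meet in 0. 2b->1: ok.
abcb: 4b undefined. 4b->0: no, abcbcc/acb meet in 0. 4b->1: ok.
abcc: 4c undefined. 4c->0: no, abcc/acb meet in 0. 4c->1: ok.
bbca: 4a undefined. 4a->0: no, bbca/acb meet in 0. 4a->1: ok.
All examples now run through 5 states with every (state, symbol) defined. Accept strings end in {1,2,3}, Reject strings end in {0,4}; accept={1,2,3}.

states=5 start=0 accept={1,2,3} delta: 0a->1 0b->1 0c->0 1a->1 1b->2 1c->3 2a->1 2b->1 2c->4 3a->3 3b->0 3c->2 4a->1 4b->1 4c->1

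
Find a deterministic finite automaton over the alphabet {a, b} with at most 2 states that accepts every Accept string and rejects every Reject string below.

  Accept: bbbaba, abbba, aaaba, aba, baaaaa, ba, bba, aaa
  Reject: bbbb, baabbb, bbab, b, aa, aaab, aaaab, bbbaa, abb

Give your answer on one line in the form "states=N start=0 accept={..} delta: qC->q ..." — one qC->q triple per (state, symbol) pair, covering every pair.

states=2 start=0 accept={1} delta: 0a->1 0b->0 1a->0 1b->0

Grow the machine one transition at a time. Run the examples from 0; the earliest place one falls off (shortest prefix, ties alphabetical) gets sent to the lowest-numbered state that keeps every Accept/Reject pair distinguishable — a pair clashes when both reach the same state with identical unread suffix — and to a fresh state only if none does.
a: 0a undefined. 0a->0: no, aaa/aa meet in 0. Open state 1: 0a->1.
b: 0b undefined. 0b->0: ok.
aa: 1a undefined. 1a->0: ok.
ab: 1b undefined. 1b->0: ok.
All examples now run through 2 states with every (state, symbol) defined. Accept strings end in {1}, Reject strings end in {0}; accept={1}.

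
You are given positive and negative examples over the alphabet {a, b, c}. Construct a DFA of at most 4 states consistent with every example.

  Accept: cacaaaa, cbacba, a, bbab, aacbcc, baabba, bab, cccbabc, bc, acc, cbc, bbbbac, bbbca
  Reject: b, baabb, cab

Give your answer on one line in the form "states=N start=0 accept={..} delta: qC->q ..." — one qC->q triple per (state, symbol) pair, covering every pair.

Fold the examples into a partial DFA from state 0: repeatedly fix the first undefined (state, symbol) met by the shortest-then-alphabetical prefix, trying targets in increasing order and rejecting any under which an Accept and a Reject string meet in one state with the same remainder; add a state when all current targets are rejected. Accepting states are where Accept strings end.
a: 0a undefined. 0a->0: ok.
b: 0b undefined. 0b->0: no, a/b meet in 0. Open state 1: 0b->1.
c: 0c undefined. 0c->0: ok.
ba: 1a undefined. 1a->0: no, bab/b meet in 1. 1a->1: ok.
bb: 1b undefined. 1b->0: no, bbab/b meet in 1. 1b->1: no, bbab/b meet in 1. Open state 2: 1b->2.
bc: 1c undefined. 1c->0: no, cbacba/b meet in 1. 1c->1: no, aacbcc/b meet in 1. 1c->2: ok.
bba: 2a undefined. 2a->0: no, bbab/b meet in 1. 2a->1: ok.
bbb: 2b undefined. 2b->0: no, cacaaaa/baabb meet in 0. 2b->1: no, cbacba/b meet in 1. 2b->2: no, cbacba/b meet in 1. Open state 3: 2b->3.
bbbb: 3b undefined. 3b->0: ok.
bbbc: 3c undefined. 3c->0: ok.
aacbcc: 2c undefined. 2c->0: ok.
baabba: 3a undefined. 3a->0: ok.
All examples now run through 4 states with every (state, symbol) defined. Accept strings end in {0,2}, Reject strings end in {1,3}; accept={0,2}.

states=4 start=0 accept={0,2} delta: 0a->0 0b->1 0c->0 1a->1 1b->2 1c->2 2a->1 2b->3 2c->0 3a->0 3b->0 3c->0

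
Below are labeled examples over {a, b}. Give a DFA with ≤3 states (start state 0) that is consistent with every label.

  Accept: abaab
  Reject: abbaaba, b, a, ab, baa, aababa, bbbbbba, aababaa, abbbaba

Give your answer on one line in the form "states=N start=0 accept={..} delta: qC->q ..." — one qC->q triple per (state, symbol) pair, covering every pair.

states=3 start=0 accept={2} delta: 0a->0 0b->1 1a->1 1b->2 2a->0 2b->0

State merging on the prefix tree: take the shortest (then alphabetical) example prefix whose next move is undefined and point that move at state 0, else 1, else 2, ...; a target is out if some Accept/Reject pair would then sit in one state with the same input left (inseparable). If every existing state is out, open a new one.
a: 0a undefined. 0a->0: ok.
b: 0b undefined. 0b->0: no, abaab/abbaaba meet in 0. Open state 1: 0b->1.
ba: 1a undefined. 1a->0: no, abaab/b meet in 1. 1a->1: ok.
bb: 1b undefined. 1b->0: no, abaab/a meet in 0. 1b->1: no, abaab/abbaaba meet in 1. Open state 2: 1b->2.
bbb: 2b undefined. 2b->0: ok.
abba: 2a undefined. 2a->0: ok.
All examples now run through 3 states with every (state, symbol) defined. Accept strings end in {2}, Reject strings end in {0,1}; accept={2}.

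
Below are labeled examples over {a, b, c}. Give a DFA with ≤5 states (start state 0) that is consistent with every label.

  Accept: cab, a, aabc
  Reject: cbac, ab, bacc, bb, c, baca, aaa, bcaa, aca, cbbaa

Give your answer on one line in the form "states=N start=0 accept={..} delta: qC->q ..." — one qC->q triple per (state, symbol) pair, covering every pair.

Fold the examples into a partial DFA from state 0: repeatedly fix the first undefined (state, symbol) met by the shortest-then-alphabetical prefix, trying targets in increasing order and rejecting any under which an Accept and a Reject string meet in one state with the same remainder; add a state when all current targets are rejected. Accepting states are where Accept strings end.
a: 0a undefined. 0a->0: no, a/aaa meet in 0. Open state 1: 0a->1.
b: 0b undefined. 0b->0: ok.
c: 0c undefined. 0c->0: no, cab/ab meet in 1 with "b" left. 0c->1: no, a/c meet in 1. Open state 2: 0c->2.
aa: 1a undefined. 1a->0: no, a/aaa meet in 1. 1a->1: no, a/aaa meet in 1. 1a->2: ok.
ab: 1b undefined. 1b->0: ok.
ac: 1c undefined. 1c->0: no, a/baca meet in 1. 1c->1: no, a/bacc meet in 1. 1c->2: ok.
ca: 2a undefined. 2a->0: no, cab/ab meet in 0. 2a->1: no, cab/ab meet in 0. 2a->2: ok.
cb: 2b undefined. 2b->0: no, cab/ab meet in 0. 2b->1: no, aabc/c meet in 2. 2b->2: no, cab/c meet in 2. Open state 3: 2b->3.
cba: 3a undefined. 3a->0: ok.
cbb: 3b undefined. 3b->0: ok.
aabc: 3c undefined. 3c->0: no, aabc/ab meet in 0. 3c->1: ok.
bacc: 2c undefined. 2c->0: ok.
All examples now run through 4 states with every (state, symbol) defined. Accept strings end in {1,3}, Reject strings end in {0,2}; accept={1,3}.

states=4 start=0 accept={1,3} delta: 0a->1 0b->0 0c->2 1a->2 1b->0 1c->2 2a->2 2b->3 2c->0 3a->0 3b->0 3c->1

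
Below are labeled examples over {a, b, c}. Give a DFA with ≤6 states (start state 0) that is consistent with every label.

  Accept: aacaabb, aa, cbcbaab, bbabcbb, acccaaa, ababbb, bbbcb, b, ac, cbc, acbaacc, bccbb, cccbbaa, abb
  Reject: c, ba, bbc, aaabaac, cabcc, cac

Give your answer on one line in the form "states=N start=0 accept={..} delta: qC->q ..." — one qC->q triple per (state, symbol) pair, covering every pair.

Fold the examples into a partial DFA from state 0: repeatedly fix the first undefined (state, symbol) met by the shortest-then-alphabetical prefix, trying targets in increasing order and rejecting any under which an Accept and a Reject string meet in one state with the same remainder; add a state when all current targets are rejected. Accepting states are where Accept strings end.
a: 0a undefined. 0a->0: no, ac/c meet in 0 with "c" left. Open state 1: 0a->1.
b: 0b undefined. 0b->0: ok.
c: 0c undefined. 0c->0: no, bbbcb/c meet in 0. 0c->1: ok.
aa: 1a undefined. 1a->0: no, ac/cabcc meet in 1 with "c" left. 1a->1: no, aa/c meet in 1. Open state 2: 1a->2.
ab: 1b undefined. 1b->0: no, cbc/c meet in 1. 1b->1: no, bbbcb/c meet in 1. 1b->2: no, cbc/cac meet in 2 with "c" left. Open state 3: 1b->3.
ac: 1c undefined. 1c->0: ok.
aaa: 2a undefined. 2a->0: ok.
aac: 2c undefined. 2c->0: no, acccaaa/aaabaac meet in 0. 2c->1: ok.
aba: 3a undefined. 3a->0: ok.
abb: 3b undefined. 3b->0: ok.
cab: 2b undefined. 2b->0: no, aacaabb/cabcc meet in 0. 2b->1: ok.
cbc: 3c undefined. 3c->0: no, cbcbaab/c meet in 1. 3c->1: no, cbc/c meet in 1. 3c->2: ok.
All examples now run through 4 states with every (state, symbol) defined. Accept strings end in {0,2,3}, Reject strings end in {1}; accept={0,2,3}.

states=4 start=0 accept={0,2,3} delta: 0a->1 0b->0 0c->1 1a->2 1b->3 1c->0 2a->0 2b->1 2c->1 3a->0 3b->0 3c->2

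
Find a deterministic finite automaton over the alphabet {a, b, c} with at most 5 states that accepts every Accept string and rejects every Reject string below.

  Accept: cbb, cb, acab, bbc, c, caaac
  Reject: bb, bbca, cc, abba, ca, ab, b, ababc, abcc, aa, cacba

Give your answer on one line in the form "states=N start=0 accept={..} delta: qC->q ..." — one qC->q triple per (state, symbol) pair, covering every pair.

Grow the machine one transition at a time. Run the examples from 0; the earliest place one falls off (shortest prefix, ties alphabetical) gets sent to the lowest-numbered state that keeps every Accept/Reject pair distinguishable — a pair clashes when both reach the same state with identical unread suffix — and to a fresh state only if none does.
a: 0a undefined. 0a->0: ok.
b: 0b undefined. 0b->0: no, bbc/ababc meet in 0 with "c" left. Open state 1: 0b->1.
c: 0c undefined. 0c->0: no, cbb/bb meet in 1 with "b" left. 0c->1: no, cb/bb meet in 1 with "b" left. Open state 2: 0c->2.
bb: 1b undefined. 1b->0: ok.
ca: 2a undefined. 2a->0: no, acab/ab meet in 1. 2a->1: no, acab/bb meet in 0. 2a->2: no, bbc/bbca meet in 2. Open state 3: 2a->3.
cb: 2b undefined. 2b->0: no, cbb/ab meet in 1. 2b->1: no, cbb/bb meet in 0. 2b->2: ok.
cc: 2c undefined. 2c->0: ok.
aba: 1a undefined. 1a->0: ok.
abc: 1c undefined. 1c->0: no, cbb/abcc meet in 2. 1c->1: ok.
caa: 3a undefined. 3a->0: ok.
cac: 3c undefined. 3c->0: ok.
acab: 3b undefined. 3b->0: no, acab/bb meet in 0. 3b->1: no, acab/ab meet in 1. 3b->2: ok.
All examples now run through 4 states with every (state, symbol) defined. Accept strings end in {2}, Reject strings end in {0,1,3}; accept={2}.

states=4 start=0 accept={2} delta: 0a->0 0b->1 0c->2 1a->0 1b->0 1c->1 2a->3 2b->2 2c->0 3a->0 3b->2 3c->0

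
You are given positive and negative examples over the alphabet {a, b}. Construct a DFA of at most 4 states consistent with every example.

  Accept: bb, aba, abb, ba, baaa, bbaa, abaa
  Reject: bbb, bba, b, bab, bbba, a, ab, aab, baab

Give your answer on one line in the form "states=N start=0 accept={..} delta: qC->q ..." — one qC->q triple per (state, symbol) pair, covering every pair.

Grow the machine one transition at a time. Run the examples from 0; the earliest place one falls off (shortest prefix, ties alphabetical) gets sent to the lowest-numbered state that keeps every Accept/Reject pair distinguishable — a pair clashes when both reach the same state with identical unread suffix — and to a fresh state only if none does.
a: 0a undefined. 0a->0: ok.
b: 0b undefined. 0b->0: no, bb/bbb meet in 0. Open state 1: 0b->1.
ba: 1a undefined. 1a->0: no, aba/a meet in 0. 1a->1: no, bb/bab meet in 1 with "b" left. Open state 2: 1a->2.
bb: 1b undefined. 1b->0: no, bb/bba meet in 0. 1b->1: no, bb/bbb meet in 1. 1b->2: no, abaa/bba meet in 2 with "a" left. Open state 3: 1b->3.
baa: 2a undefined. 2a->0: no, baaa/a meet in 0. 2a->1: no, bb/baab meet in 3. 2a->2: ok.
bab: 2b undefined. 2b->0: ok.
bba: 3a undefined. 3a->0: no, bbaa/bba meet in 0. 3a->1: ok.
bbb: 3b undefined. 3b->0: ok.
All examples now run through 4 states with every (state, symbol) defined. Accept strings end in {2,3}, Reject strings end in {0,1}; accept={2,3}.

states=4 start=0 accept={2,3} delta: 0a->0 0b->1 1a->2 1b->3 2a->2 2b->0 3a->1 3b->0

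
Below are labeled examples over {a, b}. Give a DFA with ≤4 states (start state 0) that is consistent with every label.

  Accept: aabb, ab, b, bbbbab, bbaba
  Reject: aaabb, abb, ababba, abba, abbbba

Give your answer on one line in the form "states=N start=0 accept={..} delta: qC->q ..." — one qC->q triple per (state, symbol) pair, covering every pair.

states=4 start=0 accept={0,2} delta: 0a->1 0b->0 1a->0 1b->2 2a->0 2b->3 3a->1 3b->0

Fold the examples into a partial DFA from state 0: repeatedly fix the first undefined (state, symbol) met by the shortest-then-alphabetical prefix, trying targets in increasing order and rejecting any under which an Accept and a Reject string meet in one state with the same remainder; add a state when all current targets are rejected. Accepting states are where Accept strings end.
a: 0a undefined. 0a->0: no, aabb/aaabb meet in 0 with "bb" left. Open state 1: 0a->1.
b: 0b undefined. 0b->0: ok.
aa: 1a undefined. 1a->0: ok.
ab: 1b undefined. 1b->0: no, aabb/aaabb meet in 0. 1b->1: no, aabb/abba meet in 0. Open state 2: 1b->2.
aba: 2a undefined. 2a->0: ok.
abb: 2b undefined. 2b->0: no, aabb/aaabb meet in 0. 2b->1: no, aabb/abba meet in 0. 2b->2: no, aabb/abba meet in 0. Open state 3: 2b->3.
abba: 3a undefined. 3a->0: no, aabb/abba meet in 0. 3a->1: ok.
abbb: 3b undefined. 3b->0: ok.
All examples now run through 4 states with every (state, symbol) defined. Accept strings end in {0,2}, Reject strings end in {1,3}; accept={0,2}.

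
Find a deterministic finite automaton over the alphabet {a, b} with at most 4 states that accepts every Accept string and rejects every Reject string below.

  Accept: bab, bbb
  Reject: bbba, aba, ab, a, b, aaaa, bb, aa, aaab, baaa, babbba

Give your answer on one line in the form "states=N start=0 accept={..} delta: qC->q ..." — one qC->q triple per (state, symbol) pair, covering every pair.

Grow the machine one transition at a time. Run the examples from 0; the earliest place one falls off (shortest prefix, ties alphabetical) gets sent to the lowest-numbered state that keeps every Accept/Reject pair distinguishable — a pair clashes when both reach the same state with identical unread suffix — and to a fresh state only if none does.
a: 0a undefined. 0a->0: ok.
b: 0b undefined. 0b->0: no, bab/bbba meet in 0. Open state 1: 0b->1.
ba: 1a undefined. 1a->0: no, bab/ab meet in 1. 1a->1: no, bab/bb meet in 1 with "b" left. Open state 2: 1a->2.
bb: 1b undefined. 1b->0: no, bbb/ab meet in 1. 1b->1: no, bbb/ab meet in 1. 1b->2: ok.
baa: 2a undefined. 2a->0: ok.
bab: 2b undefined. 2b->0: no, bab/bbba meet in 0. 2b->1: no, bab/ab meet in 1. 2b->2: no, bab/aba meet in 2. Open state 3: 2b->3.
babb: 3b undefined. 3b->0: ok.
bbba: 3a undefined. 3a->0: ok.
All examples now run through 4 states with every (state, symbol) defined. Accept strings end in {3}, Reject strings end in {0,1,2}; accept={3}.

states=4 start=0 accept={3} delta: 0a->0 0b->1 1a->2 1b->2 2a->0 2b->3 3a->0 3b->0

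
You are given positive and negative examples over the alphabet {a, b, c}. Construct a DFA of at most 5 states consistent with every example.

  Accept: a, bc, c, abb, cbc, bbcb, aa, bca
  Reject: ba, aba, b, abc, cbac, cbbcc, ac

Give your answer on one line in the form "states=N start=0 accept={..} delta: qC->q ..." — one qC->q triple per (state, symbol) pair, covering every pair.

states=5 start=0 accept={0,1,4} delta: 0a->1 0b->2 0c->0 1a->0 1b->3 1c->2 2a->3 2b->2 2c->4 3a->2 3b->0 3c->2 4a->0 4b->0 4c->2

Fold the examples into a partial DFA from state 0: repeatedly fix the first undefined (state, symbol) met by the shortest-then-alphabetical prefix, trying targets in increasing order and rejecting any under which an Accept and a Reject string meet in one state with the same remainder; add a state when all current targets are rejected. Accepting states are where Accept strings end.
a: 0a undefined. 0a->0: no, bc/abc meet in 0 with "bc" left. Open state 1: 0a->1.
b: 0b undefined. 0b->0: no, a/ba meet in 1. 0b->1: no, a/b meet in 1. Open state 2: 0b->2.
c: 0c undefined. 0c->0: ok.
aa: 1a undefined. 1a->0: ok.
ab: 1b undefined. 1b->0: no, a/aba meet in 1. 1b->1: no, c/aba meet in 0. 1b->2: no, bc/abc meet in 2 with "c" left. Open state 3: 1b->3.
ac: 1c undefined. 1c->0: no, c/ac meet in 0. 1c->1: no, a/ac meet in 1. 1c->2: ok.
ba: 2a undefined. 2a->0: no, c/ba meet in 0. 2a->1: no, a/ba meet in 1. 2a->2: no, bc/cbac meet in 2 with "c" left. 2a->3: ok.
bb: 2b undefined. 2b->0: no, c/cbbcc meet in 0. 2b->1: no, bc/cbbcc meet in 2 with "c" left. 2b->2: ok.
bc: 2c undefined. 2c->0: no, bc/cbbcc meet in 0. 2c->1: no, bbcb/ba meet in 3. 2c->2: no, bc/b meet in 2. 2c->3: no, bc/ba meet in 3. Open state 4: 2c->4.
aba: 3a undefined. 3a->0: no, c/aba meet in 0. 3a->1: no, a/aba meet in 1. 3a->2: ok.
abb: 3b undefined. 3b->0: ok.
abc: 3c undefined. 3c->0: no, c/abc meet in 0. 3c->1: no, a/abc meet in 1. 3c->2: ok.
bca: 4a undefined. 4a->0: ok.
bbcb: 4b undefined. 4b->0: ok.
cbbcc: 4c undefined. 4c->0: no, c/cbbcc meet in 0. 4c->1: no, a/cbbcc meet in 1. 4c->2: ok.
All examples now run through 5 states with every (state, symbol) defined. Accept strings end in {0,1,4}, Reject strings end in {2,3}; accept={0,1,4}.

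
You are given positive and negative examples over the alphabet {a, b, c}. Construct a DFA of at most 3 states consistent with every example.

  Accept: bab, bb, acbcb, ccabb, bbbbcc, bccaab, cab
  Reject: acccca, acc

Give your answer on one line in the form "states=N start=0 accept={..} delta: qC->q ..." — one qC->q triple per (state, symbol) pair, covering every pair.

states=2 start=0 accept={1} delta: 0a->0 0b->1 0c->0 1a->0 1b->1 1c->1

Grow the machine one transition at a time. Run the examples from 0; the earliest place one falls off (shortest prefix, ties alphabetical) gets sent to the lowest-numbered state that keeps every Accept/Reject pair distinguishable — a pair clashes when both reach the same state with identical unread suffix — and to a fresh state only if none does.
a: 0a undefined. 0a->0: ok.
b: 0b undefined. 0b->0: no, bbbbcc/acc meet in 0 with "cc" left. Open state 1: 0b->1.
c: 0c undefined. 0c->0: ok.
ba: 1a undefined. 1a->0: ok.
bb: 1b undefined. 1b->0: no, bb/acccca meet in 0. 1b->1: ok.
bc: 1c undefined. 1c->0: no, bbbbcc/acccca meet in 0. 1c->1: ok.
All examples now run through 2 states with every (state, symbol) defined. Accept strings end in {1}, Reject strings end in {0}; accept={1}.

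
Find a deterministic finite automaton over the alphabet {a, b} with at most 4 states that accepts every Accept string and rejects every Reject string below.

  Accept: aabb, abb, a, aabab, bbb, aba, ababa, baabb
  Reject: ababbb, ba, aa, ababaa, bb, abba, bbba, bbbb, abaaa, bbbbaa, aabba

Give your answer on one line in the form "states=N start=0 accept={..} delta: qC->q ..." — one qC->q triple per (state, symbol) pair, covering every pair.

State merging on the prefix tree: take the shortest (then alphabetical) example prefix whose next move is undefined and point that move at state 0, else 1, else 2, ...; a target is out if some Accept/Reject pair would then sit in one state with the same input left (inseparable). If every existing state is out, open a new one.
a: 0a undefined. 0a->0: no, aabb/bb meet in 0 with "bb" left. Open state 1: 0a->1.
b: 0b undefined. 0b->0: no, a/ba meet in 1. 0b->1: ok.
aa: 1a undefined. 1a->0: no, aabb/bb meet in 1 with "b" left. 1a->1: no, a/ba meet in 1. Open state 2: 1a->2.
ab: 1b undefined. 1b->0: ok.
aab: 2b undefined. 2b->0: no, aabab/ababbb meet in 0. 2b->1: no, aabb/ababbb meet in 0. 2b->2: no, aabb/ba meet in 2. Open state 3: 2b->3.
baa: 2a undefined. 2a->0: no, baabb/ababbb meet in 0. 2a->1: no, abb/abaaa meet in 1. 2a->2: ok.
aaba: 3a undefined. 3a->0: ok.
aabb: 3b undefined. 3b->0: no, aabb/ababbb meet in 0. 3b->1: ok.
All examples now run through 4 states with every (state, symbol) defined. Accept strings end in {1}, Reject strings end in {0,2}; accept={1}.

states=4 start=0 accept={1} delta: 0a->1 0b->1 1a->2 1b->0 2a->2 2b->3 3a->0 3b->1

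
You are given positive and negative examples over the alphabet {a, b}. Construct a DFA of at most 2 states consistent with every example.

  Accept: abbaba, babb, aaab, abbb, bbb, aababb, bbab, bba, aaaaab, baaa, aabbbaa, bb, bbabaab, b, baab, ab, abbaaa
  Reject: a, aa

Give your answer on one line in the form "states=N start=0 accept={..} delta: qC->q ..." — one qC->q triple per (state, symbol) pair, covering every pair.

Fold the examples into a partial DFA from state 0: repeatedly fix the first undefined (state, symbol) met by the shortest-then-alphabetical prefix, trying targets in increasing order and rejecting any under which an Accept and a Reject string meet in one state with the same remainder; add a state when all current targets are rejected. Accepting states are where Accept strings end.
a: 0a undefined. 0a->0: ok.
b: 0b undefined. 0b->0: no, abbaba/a meet in 0. Open state 1: 0b->1.
ba: 1a undefined. 1a->0: no, baaa/a meet in 0. 1a->1: ok.
bb: 1b undefined. 1b->0: no, bba/a meet in 0. 1b->1: ok.
All examples now run through 2 states with every (state, symbol) defined. Accept strings end in {1}, Reject strings end in {0}; accept={1}.

states=2 start=0 accept={1} delta: 0a->0 0b->1 1a->1 1b->1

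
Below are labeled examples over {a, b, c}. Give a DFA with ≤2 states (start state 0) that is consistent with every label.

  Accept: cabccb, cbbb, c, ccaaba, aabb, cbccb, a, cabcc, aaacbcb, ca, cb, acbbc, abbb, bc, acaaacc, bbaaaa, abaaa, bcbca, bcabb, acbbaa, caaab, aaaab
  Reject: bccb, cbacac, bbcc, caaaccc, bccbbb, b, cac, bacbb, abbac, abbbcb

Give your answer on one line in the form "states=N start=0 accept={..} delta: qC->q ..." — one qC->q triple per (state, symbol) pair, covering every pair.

states=2 start=0 accept={1} delta: 0a->1 0b->0 0c->1 1a->1 1b->1 1c->0

Grow the machine one transition at a time. Run the examples from 0; the earliest place one falls off (shortest prefix, ties alphabetical) gets sent to the lowest-numbered state that keeps every Accept/Reject pair distinguishable — a pair clashes when both reach the same state with identical unread suffix — and to a fresh state only if none does.
a: 0a undefined. 0a->0: no, aaaab/b meet in 0 with "b" left. Open state 1: 0a->1.
b: 0b undefined. 0b->0: ok.
c: 0c undefined. 0c->0: no, cbbb/bccb meet in 0. 0c->1: ok.
aa: 1a undefined. 1a->0: no, cabccb/bccb meet in 1 with "cb" left. 1a->1: ok.
ab: 1b undefined. 1b->0: no, cabccb/bccb meet in 1 with "cb" left. 1b->1: ok.
ac: 1c undefined. 1c->0: ok.
All examples now run through 2 states with every (state, symbol) defined. Accept strings end in {1}, Reject strings end in {0}; accept={1}.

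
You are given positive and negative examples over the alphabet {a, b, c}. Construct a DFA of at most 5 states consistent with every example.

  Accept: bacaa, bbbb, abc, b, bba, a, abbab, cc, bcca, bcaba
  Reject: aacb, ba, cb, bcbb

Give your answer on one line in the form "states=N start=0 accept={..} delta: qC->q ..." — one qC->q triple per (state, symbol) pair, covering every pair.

states=4 start=0 accept={0,1,3} delta: 0a->0 0b->1 0c->1 1a->2 1b->2 1c->3 2a->0 2b->0 2c->0 3a->1 3b->1 3c->0

State merging on the prefix tree: take the shortest (then alphabetical) example prefix whose next move is undefined and point that move at state 0, else 1, else 2, ...; a target is out if some Accept/Reject pair would then sit in one state with the same input left (inseparable). If every existing state is out, open a new one.
a: 0a undefined. 0a->0: ok.
b: 0b undefined. 0b->0: no, bbbb/ba meet in 0. Open state 1: 0b->1.
c: 0c undefined. 0c->0: no, b/aacb meet in 1. 0c->1: ok.
ba: 1a undefined. 1a->0: no, bacaa/ba meet in 0. 1a->1: no, b/ba meet in 1. Open state 2: 1a->2.
bb: 1b undefined. 1b->0: no, bbbb/aacb meet in 0. 1b->1: no, bbbb/aacb meet in 1. 1b->2: ok.
bc: 1c undefined. 1c->0: no, bcca/aacb meet in 2. 1c->1: no, bcca/aacb meet in 2. 1c->2: no, bbbb/bcbb meet in 2 with "bb" left. Open state 3: 1c->3.
bac: 2c undefined. 2c->0: ok.
bba: 2a undefined. 2a->0: ok.
bbb: 2b undefined. 2b->0: ok.
bca: 3a undefined. 3a->0: no, bcaba/aacb meet in 2. 3a->1: ok.
bcb: 3b undefined. 3b->0: no, bbbb/bcbb meet in 1. 3b->1: ok.
bcc: 3c undefined. 3c->0: ok.
All examples now run through 4 states with every (state, symbol) defined. Accept strings end in {0,1,3}, Reject strings end in {2}; accept={0,1,3}.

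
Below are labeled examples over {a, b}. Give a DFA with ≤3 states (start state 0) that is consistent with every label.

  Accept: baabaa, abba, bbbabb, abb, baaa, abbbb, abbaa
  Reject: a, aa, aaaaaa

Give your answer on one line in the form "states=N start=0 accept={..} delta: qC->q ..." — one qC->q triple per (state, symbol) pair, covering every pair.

Grow the machine one transition at a time. Run the examples from 0; the earliest place one falls off (shortest prefix, ties alphabetical) gets sent to the lowest-numbered state that keeps every Accept/Reject pair distinguishable — a pair clashes when both reach the same state with identical unread suffix — and to a fresh state only if none does.
a: 0a undefined. 0a->0: ok.
b: 0b undefined. 0b->0: no, baabaa/a meet in 0. Open state 1: 0b->1.
ba: 1a undefined. 1a->0: no, baabaa/a meet in 0. 1a->1: ok.
bb: 1b undefined. 1b->0: no, baabaa/a meet in 0. 1b->1: ok.
All examples now run through 2 states with every (state, symbol) defined. Accept strings end in {1}, Reject strings end in {0}; accept={1}.

states=2 start=0 accept={1} delta: 0a->0 0b->1 1a->1 1b->1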